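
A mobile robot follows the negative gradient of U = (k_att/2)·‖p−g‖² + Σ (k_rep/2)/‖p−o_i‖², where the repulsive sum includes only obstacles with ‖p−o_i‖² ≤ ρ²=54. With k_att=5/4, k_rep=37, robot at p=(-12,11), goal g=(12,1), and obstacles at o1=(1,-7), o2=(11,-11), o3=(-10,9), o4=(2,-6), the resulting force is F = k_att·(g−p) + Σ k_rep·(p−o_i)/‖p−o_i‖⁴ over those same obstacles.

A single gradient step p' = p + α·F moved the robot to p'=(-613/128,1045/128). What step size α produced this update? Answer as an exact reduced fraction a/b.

F_att = 5/4·(g−p) = 5/4·(24,-10) = (30.0000,-12.5000)
o1: d²=493 > ρ²=54 → inactive
o2: d²=1013 > ρ²=54 → inactive
o3: d²=8 ≤ ρ²=54; F_rep = 37·(-2,2)/8² = (-1.1562,1.1562)
o4: d²=485 > ρ²=54 → inactive
F = F_att + ΣF_rep = (28.8438,-11.3438)
Δp = p'−p = (7.2109,-2.8359); α = Δx/Fx = (923/128) / (923/32) = 1/4
check: Δy/Fy = (-363/128) / (-363/32) = 1/4 ✓

α = 1/4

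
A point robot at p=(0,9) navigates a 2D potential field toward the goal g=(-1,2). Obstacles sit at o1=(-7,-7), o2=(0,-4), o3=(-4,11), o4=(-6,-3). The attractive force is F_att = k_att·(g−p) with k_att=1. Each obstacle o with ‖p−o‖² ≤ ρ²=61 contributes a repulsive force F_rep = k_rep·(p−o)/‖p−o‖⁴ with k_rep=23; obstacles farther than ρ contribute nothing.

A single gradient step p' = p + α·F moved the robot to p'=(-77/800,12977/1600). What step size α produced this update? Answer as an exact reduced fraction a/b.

F_att = 1·(g−p) = 1·(-1,-7) = (-1.0000,-7.0000)
o1: d²=305 > ρ²=61 → inactive
o2: d²=169 > ρ²=61 → inactive
o3: d²=20 ≤ ρ²=61; F_rep = 23·(4,-2)/20² = (0.2300,-0.1150)
o4: d²=180 > ρ²=61 → inactive
F = F_att + ΣF_rep = (-0.7700,-7.1150)
Δp = p'−p = (-0.0963,-0.8894); α = Δx/Fx = (-77/800) / (-77/100) = 1/8
check: Δy/Fy = (-1423/1600) / (-1423/200) = 1/8 ✓

α = 1/8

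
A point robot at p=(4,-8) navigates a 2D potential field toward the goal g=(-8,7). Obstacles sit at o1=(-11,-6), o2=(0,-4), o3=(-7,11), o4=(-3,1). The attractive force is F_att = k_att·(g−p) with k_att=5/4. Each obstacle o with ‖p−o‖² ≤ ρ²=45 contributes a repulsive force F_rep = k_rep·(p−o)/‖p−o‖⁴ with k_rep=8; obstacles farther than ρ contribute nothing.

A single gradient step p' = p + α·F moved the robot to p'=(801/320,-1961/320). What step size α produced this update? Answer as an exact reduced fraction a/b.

α = 1/10

F_att = 5/4·(g−p) = 5/4·(-12,15) = (-15.0000,18.7500)
o1: d²=229 > ρ²=45 → inactive
o2: d²=32 ≤ ρ²=45; F_rep = 8·(4,-4)/32² = (0.0312,-0.0312)
o3: d²=482 > ρ²=45 → inactive
o4: d²=130 > ρ²=45 → inactive
F = F_att + ΣF_rep = (-14.9688,18.7188)
Δp = p'−p = (-1.4969,1.8719); α = Δx/Fx = (-479/320) / (-479/32) = 1/10
check: Δy/Fy = (599/320) / (599/32) = 1/10 ✓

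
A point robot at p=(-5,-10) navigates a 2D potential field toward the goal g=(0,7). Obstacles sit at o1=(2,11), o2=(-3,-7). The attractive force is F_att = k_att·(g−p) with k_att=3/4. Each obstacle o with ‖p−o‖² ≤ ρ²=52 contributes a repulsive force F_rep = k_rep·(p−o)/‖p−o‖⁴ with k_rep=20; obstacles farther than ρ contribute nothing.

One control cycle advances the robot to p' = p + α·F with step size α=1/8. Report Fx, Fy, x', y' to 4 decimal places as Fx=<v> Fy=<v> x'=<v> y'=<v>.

Fx=3.5133 Fy=12.3950 x'=-4.5608 y'=-8.4506

F_att = 3/4·(g−p) = 3/4·(5,17) = (3.7500,12.7500)
o1: d²=490 > ρ²=52 → inactive
o2: d²=13 ≤ ρ²=52; F_rep = 20·(-2,-3)/13² = (-0.2367,-0.3550)
F = F_att + ΣF_rep = (3.5133,12.3950)
p' = p + 1/8·F = (-4.5608,-8.4506)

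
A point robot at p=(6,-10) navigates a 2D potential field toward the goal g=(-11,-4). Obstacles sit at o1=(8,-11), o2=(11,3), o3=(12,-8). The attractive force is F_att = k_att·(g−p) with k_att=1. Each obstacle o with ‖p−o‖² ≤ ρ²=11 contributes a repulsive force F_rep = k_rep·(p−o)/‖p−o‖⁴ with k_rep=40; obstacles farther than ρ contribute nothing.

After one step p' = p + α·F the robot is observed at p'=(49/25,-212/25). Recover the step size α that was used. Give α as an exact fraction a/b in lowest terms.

α = 1/5

F_att = 1·(g−p) = 1·(-17,6) = (-17.0000,6.0000)
o1: d²=5 ≤ ρ²=11; F_rep = 40·(-2,1)/5² = (-3.2000,1.6000)
o2: d²=194 > ρ²=11 → inactive
o3: d²=40 > ρ²=11 → inactive
F = F_att + ΣF_rep = (-20.2000,7.6000)
Δp = p'−p = (-4.0400,1.5200); α = Δx/Fx = (-101/25) / (-101/5) = 1/5
check: Δy/Fy = (38/25) / (38/5) = 1/5 ✓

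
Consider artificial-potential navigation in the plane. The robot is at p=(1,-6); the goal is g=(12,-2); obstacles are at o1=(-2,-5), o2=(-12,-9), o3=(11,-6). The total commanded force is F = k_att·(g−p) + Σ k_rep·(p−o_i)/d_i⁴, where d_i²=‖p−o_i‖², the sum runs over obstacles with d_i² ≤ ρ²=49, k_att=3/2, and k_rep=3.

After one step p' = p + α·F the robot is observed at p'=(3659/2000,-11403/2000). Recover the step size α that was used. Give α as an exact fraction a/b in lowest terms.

F_att = 3/2·(g−p) = 3/2·(11,4) = (16.5000,6.0000)
o1: d²=10 ≤ ρ²=49; F_rep = 3·(3,-1)/10² = (0.0900,-0.0300)
o2: d²=178 > ρ²=49 → inactive
o3: d²=100 > ρ²=49 → inactive
F = F_att + ΣF_rep = (16.5900,5.9700)
Δp = p'−p = (0.8295,0.2985); α = Δx/Fx = (1659/2000) / (1659/100) = 1/20
check: Δy/Fy = (597/2000) / (597/100) = 1/20 ✓

α = 1/20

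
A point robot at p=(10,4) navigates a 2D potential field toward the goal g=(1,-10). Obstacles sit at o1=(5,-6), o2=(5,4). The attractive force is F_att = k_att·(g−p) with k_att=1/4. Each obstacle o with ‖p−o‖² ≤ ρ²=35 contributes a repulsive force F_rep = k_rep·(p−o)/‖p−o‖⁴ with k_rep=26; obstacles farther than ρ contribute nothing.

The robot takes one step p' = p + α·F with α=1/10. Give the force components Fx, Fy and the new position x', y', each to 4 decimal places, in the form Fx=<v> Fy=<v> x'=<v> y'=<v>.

Fx=-2.0420 Fy=-3.5000 x'=9.7958 y'=3.6500

F_att = 1/4·(g−p) = 1/4·(-9,-14) = (-2.2500,-3.5000)
o1: d²=125 > ρ²=35 → inactive
o2: d²=25 ≤ ρ²=35; F_rep = 26·(5,0)/25² = (0.2080,0.0000)
F = F_att + ΣF_rep = (-2.0420,-3.5000)
p' = p + 1/10·F = (9.7958,3.6500)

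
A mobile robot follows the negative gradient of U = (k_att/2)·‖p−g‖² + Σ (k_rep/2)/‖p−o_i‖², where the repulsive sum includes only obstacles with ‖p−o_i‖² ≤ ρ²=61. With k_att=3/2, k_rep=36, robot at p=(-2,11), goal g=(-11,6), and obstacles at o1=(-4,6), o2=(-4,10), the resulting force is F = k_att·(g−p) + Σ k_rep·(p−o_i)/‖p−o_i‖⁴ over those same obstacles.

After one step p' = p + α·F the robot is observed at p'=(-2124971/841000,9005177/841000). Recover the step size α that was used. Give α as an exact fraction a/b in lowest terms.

F_att = 3/2·(g−p) = 3/2·(-9,-5) = (-13.5000,-7.5000)
o1: d²=29 ≤ ρ²=61; F_rep = 36·(2,5)/29² = (0.0856,0.2140)
o2: d²=5 ≤ ρ²=61; F_rep = 36·(2,1)/5² = (2.8800,1.4400)
F = F_att + ΣF_rep = (-10.5344,-5.8460)
Δp = p'−p = (-0.5267,-0.2923); α = Δx/Fx = (-442971/841000) / (-442971/42050) = 1/20
check: Δy/Fy = (-245823/841000) / (-245823/42050) = 1/20 ✓

α = 1/20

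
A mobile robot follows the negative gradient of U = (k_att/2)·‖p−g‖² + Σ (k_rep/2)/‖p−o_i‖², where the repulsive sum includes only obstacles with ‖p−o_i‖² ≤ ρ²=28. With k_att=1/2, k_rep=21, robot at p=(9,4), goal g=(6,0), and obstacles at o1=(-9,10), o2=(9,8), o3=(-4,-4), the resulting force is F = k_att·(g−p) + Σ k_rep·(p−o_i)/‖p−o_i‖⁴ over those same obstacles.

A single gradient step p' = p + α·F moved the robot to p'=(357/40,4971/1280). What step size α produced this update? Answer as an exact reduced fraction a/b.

α = 1/20

F_att = 1/2·(g−p) = 1/2·(-3,-4) = (-1.5000,-2.0000)
o1: d²=360 > ρ²=28 → inactive
o2: d²=16 ≤ ρ²=28; F_rep = 21·(0,-4)/16² = (0.0000,-0.3281)
o3: d²=233 > ρ²=28 → inactive
F = F_att + ΣF_rep = (-1.5000,-2.3281)
Δp = p'−p = (-0.0750,-0.1164); α = Δx/Fx = (-3/40) / (-3/2) = 1/20
check: Δy/Fy = (-149/1280) / (-149/64) = 1/20 ✓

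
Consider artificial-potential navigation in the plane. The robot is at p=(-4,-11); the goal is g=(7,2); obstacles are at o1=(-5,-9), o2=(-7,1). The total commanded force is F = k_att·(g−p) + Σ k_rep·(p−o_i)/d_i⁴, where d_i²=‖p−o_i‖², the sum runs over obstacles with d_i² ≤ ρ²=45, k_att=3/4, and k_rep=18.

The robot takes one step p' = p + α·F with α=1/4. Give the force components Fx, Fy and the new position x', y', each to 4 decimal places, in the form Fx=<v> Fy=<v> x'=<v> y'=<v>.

F_att = 3/4·(g−p) = 3/4·(11,13) = (8.2500,9.7500)
o1: d²=5 ≤ ρ²=45; F_rep = 18·(1,-2)/5² = (0.7200,-1.4400)
o2: d²=153 > ρ²=45 → inactive
F = F_att + ΣF_rep = (8.9700,8.3100)
p' = p + 1/4·F = (-1.7575,-8.9225)

Fx=8.9700 Fy=8.3100 x'=-1.7575 y'=-8.9225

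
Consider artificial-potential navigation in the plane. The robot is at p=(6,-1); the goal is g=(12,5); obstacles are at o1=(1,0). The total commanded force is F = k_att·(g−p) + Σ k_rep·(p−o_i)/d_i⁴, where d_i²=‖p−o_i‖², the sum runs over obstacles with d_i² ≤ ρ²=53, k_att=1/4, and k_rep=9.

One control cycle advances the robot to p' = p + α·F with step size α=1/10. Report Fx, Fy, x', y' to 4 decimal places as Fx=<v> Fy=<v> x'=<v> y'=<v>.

F_att = 1/4·(g−p) = 1/4·(6,6) = (1.5000,1.5000)
o1: d²=26 ≤ ρ²=53; F_rep = 9·(5,-1)/26² = (0.0666,-0.0133)
F = F_att + ΣF_rep = (1.5666,1.4867)
p' = p + 1/10·F = (6.1567,-0.8513)

Fx=1.5666 Fy=1.4867 x'=6.1567 y'=-0.8513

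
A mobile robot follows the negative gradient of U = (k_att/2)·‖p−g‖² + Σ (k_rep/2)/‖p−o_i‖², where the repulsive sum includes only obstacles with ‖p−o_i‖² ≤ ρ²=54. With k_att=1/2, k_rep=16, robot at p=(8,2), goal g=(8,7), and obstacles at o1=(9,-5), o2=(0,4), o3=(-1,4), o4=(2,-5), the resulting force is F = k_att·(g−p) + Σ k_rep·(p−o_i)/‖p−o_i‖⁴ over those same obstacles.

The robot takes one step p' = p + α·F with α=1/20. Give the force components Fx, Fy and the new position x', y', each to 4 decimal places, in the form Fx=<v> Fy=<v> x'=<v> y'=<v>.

F_att = 1/2·(g−p) = 1/2·(0,5) = (0.0000,2.5000)
o1: d²=50 ≤ ρ²=54; F_rep = 16·(-1,7)/50² = (-0.0064,0.0448)
o2: d²=68 > ρ²=54 → inactive
o3: d²=85 > ρ²=54 → inactive
o4: d²=85 > ρ²=54 → inactive
F = F_att + ΣF_rep = (-0.0064,2.5448)
p' = p + 1/20·F = (7.9997,2.1272)

Fx=-0.0064 Fy=2.5448 x'=7.9997 y'=2.1272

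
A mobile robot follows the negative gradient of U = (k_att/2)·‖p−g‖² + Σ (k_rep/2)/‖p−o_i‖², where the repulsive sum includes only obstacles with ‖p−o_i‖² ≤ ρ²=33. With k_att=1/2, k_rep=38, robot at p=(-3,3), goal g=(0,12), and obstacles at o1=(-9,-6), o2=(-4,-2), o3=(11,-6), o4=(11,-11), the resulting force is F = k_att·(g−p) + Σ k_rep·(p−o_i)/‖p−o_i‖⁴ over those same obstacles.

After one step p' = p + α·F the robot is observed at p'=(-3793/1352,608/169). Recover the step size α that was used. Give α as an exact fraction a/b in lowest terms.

α = 1/8

F_att = 1/2·(g−p) = 1/2·(3,9) = (1.5000,4.5000)
o1: d²=117 > ρ²=33 → inactive
o2: d²=26 ≤ ρ²=33; F_rep = 38·(1,5)/26² = (0.0562,0.2811)
o3: d²=277 > ρ²=33 → inactive
o4: d²=392 > ρ²=33 → inactive
F = F_att + ΣF_rep = (1.5562,4.7811)
Δp = p'−p = (0.1945,0.5976); α = Δx/Fx = (263/1352) / (263/169) = 1/8
check: Δy/Fy = (101/169) / (808/169) = 1/8 ✓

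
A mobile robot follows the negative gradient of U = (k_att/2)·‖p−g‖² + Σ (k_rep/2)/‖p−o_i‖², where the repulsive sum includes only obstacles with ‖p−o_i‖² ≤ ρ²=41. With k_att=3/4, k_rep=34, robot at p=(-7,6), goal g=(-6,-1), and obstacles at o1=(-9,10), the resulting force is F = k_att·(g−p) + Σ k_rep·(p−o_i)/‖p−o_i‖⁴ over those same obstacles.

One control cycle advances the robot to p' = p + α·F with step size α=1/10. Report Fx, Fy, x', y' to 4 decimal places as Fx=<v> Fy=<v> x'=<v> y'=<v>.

F_att = 3/4·(g−p) = 3/4·(1,-7) = (0.7500,-5.2500)
o1: d²=20 ≤ ρ²=41; F_rep = 34·(2,-4)/20² = (0.1700,-0.3400)
F = F_att + ΣF_rep = (0.9200,-5.5900)
p' = p + 1/10·F = (-6.9080,5.4410)

Fx=0.9200 Fy=-5.5900 x'=-6.9080 y'=5.4410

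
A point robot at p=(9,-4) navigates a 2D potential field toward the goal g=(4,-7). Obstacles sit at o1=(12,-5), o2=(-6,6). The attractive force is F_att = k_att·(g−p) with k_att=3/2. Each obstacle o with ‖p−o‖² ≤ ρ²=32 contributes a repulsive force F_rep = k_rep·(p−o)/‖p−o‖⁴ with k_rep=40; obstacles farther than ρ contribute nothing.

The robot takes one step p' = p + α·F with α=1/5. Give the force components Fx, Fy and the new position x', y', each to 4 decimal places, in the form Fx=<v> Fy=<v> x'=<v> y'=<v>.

Fx=-8.7000 Fy=-4.1000 x'=7.2600 y'=-4.8200

F_att = 3/2·(g−p) = 3/2·(-5,-3) = (-7.5000,-4.5000)
o1: d²=10 ≤ ρ²=32; F_rep = 40·(-3,1)/10² = (-1.2000,0.4000)
o2: d²=325 > ρ²=32 → inactive
F = F_att + ΣF_rep = (-8.7000,-4.1000)
p' = p + 1/5·F = (7.2600,-4.8200)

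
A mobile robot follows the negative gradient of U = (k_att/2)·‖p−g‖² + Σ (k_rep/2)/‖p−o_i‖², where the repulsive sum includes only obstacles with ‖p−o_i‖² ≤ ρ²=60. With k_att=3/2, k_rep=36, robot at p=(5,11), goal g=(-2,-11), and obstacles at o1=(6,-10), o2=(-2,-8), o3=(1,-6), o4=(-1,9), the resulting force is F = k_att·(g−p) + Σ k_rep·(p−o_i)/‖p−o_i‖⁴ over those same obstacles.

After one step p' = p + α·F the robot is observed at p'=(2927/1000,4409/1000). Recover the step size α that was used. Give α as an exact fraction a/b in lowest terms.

α = 1/5

F_att = 3/2·(g−p) = 3/2·(-7,-22) = (-10.5000,-33.0000)
o1: d²=442 > ρ²=60 → inactive
o2: d²=410 > ρ²=60 → inactive
o3: d²=305 > ρ²=60 → inactive
o4: d²=40 ≤ ρ²=60; F_rep = 36·(6,2)/40² = (0.1350,0.0450)
F = F_att + ΣF_rep = (-10.3650,-32.9550)
Δp = p'−p = (-2.0730,-6.5910); α = Δx/Fx = (-2073/1000) / (-2073/200) = 1/5
check: Δy/Fy = (-6591/1000) / (-6591/200) = 1/5 ✓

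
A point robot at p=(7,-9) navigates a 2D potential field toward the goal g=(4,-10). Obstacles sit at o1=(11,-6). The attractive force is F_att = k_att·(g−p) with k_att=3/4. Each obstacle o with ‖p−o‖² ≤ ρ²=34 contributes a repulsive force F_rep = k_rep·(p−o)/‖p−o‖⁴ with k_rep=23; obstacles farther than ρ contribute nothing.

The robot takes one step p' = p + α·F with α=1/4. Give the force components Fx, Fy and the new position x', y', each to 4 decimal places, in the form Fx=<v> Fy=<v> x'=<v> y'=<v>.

F_att = 3/4·(g−p) = 3/4·(-3,-1) = (-2.2500,-0.7500)
o1: d²=25 ≤ ρ²=34; F_rep = 23·(-4,-3)/25² = (-0.1472,-0.1104)
F = F_att + ΣF_rep = (-2.3972,-0.8604)
p' = p + 1/4·F = (6.4007,-9.2151)

Fx=-2.3972 Fy=-0.8604 x'=6.4007 y'=-9.2151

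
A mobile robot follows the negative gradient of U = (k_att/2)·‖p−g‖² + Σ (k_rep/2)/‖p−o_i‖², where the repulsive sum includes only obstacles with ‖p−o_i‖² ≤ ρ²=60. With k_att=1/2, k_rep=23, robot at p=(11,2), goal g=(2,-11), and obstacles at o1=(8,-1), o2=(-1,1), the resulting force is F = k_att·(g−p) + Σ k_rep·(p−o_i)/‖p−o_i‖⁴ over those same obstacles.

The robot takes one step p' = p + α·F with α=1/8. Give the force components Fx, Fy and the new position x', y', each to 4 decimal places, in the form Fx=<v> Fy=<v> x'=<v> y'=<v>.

F_att = 1/2·(g−p) = 1/2·(-9,-13) = (-4.5000,-6.5000)
o1: d²=18 ≤ ρ²=60; F_rep = 23·(3,3)/18² = (0.2130,0.2130)
o2: d²=145 > ρ²=60 → inactive
F = F_att + ΣF_rep = (-4.2870,-6.2870)
p' = p + 1/8·F = (10.4641,1.2141)

Fx=-4.2870 Fy=-6.2870 x'=10.4641 y'=1.2141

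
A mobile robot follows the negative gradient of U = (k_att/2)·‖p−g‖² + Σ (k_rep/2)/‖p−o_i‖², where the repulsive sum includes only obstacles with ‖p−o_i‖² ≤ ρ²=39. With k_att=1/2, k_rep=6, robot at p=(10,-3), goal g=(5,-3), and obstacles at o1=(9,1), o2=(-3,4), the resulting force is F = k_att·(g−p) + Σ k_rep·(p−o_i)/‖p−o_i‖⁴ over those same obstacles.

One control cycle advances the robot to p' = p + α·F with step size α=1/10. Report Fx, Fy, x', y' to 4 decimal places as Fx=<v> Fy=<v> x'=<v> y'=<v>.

Fx=-2.4792 Fy=-0.0830 x'=9.7521 y'=-3.0083

F_att = 1/2·(g−p) = 1/2·(-5,0) = (-2.5000,0.0000)
o1: d²=17 ≤ ρ²=39; F_rep = 6·(1,-4)/17² = (0.0208,-0.0830)
o2: d²=218 > ρ²=39 → inactive
F = F_att + ΣF_rep = (-2.4792,-0.0830)
p' = p + 1/10·F = (9.7521,-3.0083)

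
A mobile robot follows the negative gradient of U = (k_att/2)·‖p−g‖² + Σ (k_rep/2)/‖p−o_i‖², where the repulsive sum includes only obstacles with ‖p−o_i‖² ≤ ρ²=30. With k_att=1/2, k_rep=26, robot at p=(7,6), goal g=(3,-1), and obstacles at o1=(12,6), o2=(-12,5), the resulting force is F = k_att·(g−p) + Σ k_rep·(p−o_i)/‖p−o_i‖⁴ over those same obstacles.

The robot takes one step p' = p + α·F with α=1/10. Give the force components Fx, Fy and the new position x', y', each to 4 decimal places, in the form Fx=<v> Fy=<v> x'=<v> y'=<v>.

F_att = 1/2·(g−p) = 1/2·(-4,-7) = (-2.0000,-3.5000)
o1: d²=25 ≤ ρ²=30; F_rep = 26·(-5,0)/25² = (-0.2080,0.0000)
o2: d²=362 > ρ²=30 → inactive
F = F_att + ΣF_rep = (-2.2080,-3.5000)
p' = p + 1/10·F = (6.7792,5.6500)

Fx=-2.2080 Fy=-3.5000 x'=6.7792 y'=5.6500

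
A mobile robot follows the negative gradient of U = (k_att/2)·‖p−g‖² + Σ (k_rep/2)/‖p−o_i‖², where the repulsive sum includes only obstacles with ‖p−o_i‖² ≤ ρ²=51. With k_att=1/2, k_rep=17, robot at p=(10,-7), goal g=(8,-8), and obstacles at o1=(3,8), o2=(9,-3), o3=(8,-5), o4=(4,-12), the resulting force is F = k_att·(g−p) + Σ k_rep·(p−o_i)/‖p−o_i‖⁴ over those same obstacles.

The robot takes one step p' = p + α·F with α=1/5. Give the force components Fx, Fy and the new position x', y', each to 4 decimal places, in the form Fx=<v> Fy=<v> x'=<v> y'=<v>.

Fx=-0.4099 Fy=-1.2665 x'=9.9180 y'=-7.2533

F_att = 1/2·(g−p) = 1/2·(-2,-1) = (-1.0000,-0.5000)
o1: d²=274 > ρ²=51 → inactive
o2: d²=17 ≤ ρ²=51; F_rep = 17·(1,-4)/17² = (0.0588,-0.2353)
o3: d²=8 ≤ ρ²=51; F_rep = 17·(2,-2)/8² = (0.5312,-0.5312)
o4: d²=61 > ρ²=51 → inactive
F = F_att + ΣF_rep = (-0.4099,-1.2665)
p' = p + 1/5·F = (9.9180,-7.2533)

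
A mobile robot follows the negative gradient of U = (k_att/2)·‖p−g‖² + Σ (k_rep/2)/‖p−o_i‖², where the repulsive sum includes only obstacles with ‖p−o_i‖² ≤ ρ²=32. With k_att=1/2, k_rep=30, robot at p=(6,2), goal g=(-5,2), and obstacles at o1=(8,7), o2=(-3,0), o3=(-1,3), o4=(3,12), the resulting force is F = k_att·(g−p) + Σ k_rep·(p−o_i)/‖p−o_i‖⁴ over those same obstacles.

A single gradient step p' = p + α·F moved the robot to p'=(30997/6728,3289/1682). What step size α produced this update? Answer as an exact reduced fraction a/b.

α = 1/4

F_att = 1/2·(g−p) = 1/2·(-11,0) = (-5.5000,0.0000)
o1: d²=29 ≤ ρ²=32; F_rep = 30·(-2,-5)/29² = (-0.0713,-0.1784)
o2: d²=85 > ρ²=32 → inactive
o3: d²=50 > ρ²=32 → inactive
o4: d²=109 > ρ²=32 → inactive
F = F_att + ΣF_rep = (-5.5713,-0.1784)
Δp = p'−p = (-1.3928,-0.0446); α = Δx/Fx = (-9371/6728) / (-9371/1682) = 1/4
check: Δy/Fy = (-75/1682) / (-150/841) = 1/4 ✓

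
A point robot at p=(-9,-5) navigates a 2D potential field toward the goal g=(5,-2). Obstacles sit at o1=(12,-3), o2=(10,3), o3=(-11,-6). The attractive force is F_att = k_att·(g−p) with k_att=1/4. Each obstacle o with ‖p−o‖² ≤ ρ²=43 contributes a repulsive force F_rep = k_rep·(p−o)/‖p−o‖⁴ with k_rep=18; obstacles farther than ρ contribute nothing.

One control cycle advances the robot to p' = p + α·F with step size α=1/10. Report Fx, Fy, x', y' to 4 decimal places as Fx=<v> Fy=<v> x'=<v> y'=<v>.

F_att = 1/4·(g−p) = 1/4·(14,3) = (3.5000,0.7500)
o1: d²=445 > ρ²=43 → inactive
o2: d²=425 > ρ²=43 → inactive
o3: d²=5 ≤ ρ²=43; F_rep = 18·(2,1)/5² = (1.4400,0.7200)
F = F_att + ΣF_rep = (4.9400,1.4700)
p' = p + 1/10·F = (-8.5060,-4.8530)

Fx=4.9400 Fy=1.4700 x'=-8.5060 y'=-4.8530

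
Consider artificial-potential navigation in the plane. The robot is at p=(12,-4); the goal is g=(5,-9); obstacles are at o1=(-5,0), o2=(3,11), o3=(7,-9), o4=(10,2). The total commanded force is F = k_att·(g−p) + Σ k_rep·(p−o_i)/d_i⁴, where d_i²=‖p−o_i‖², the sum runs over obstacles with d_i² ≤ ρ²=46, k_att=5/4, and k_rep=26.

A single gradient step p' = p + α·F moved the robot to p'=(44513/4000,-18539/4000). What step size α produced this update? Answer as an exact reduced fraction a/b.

F_att = 5/4·(g−p) = 5/4·(-7,-5) = (-8.7500,-6.2500)
o1: d²=305 > ρ²=46 → inactive
o2: d²=306 > ρ²=46 → inactive
o3: d²=50 > ρ²=46 → inactive
o4: d²=40 ≤ ρ²=46; F_rep = 26·(2,-6)/40² = (0.0325,-0.0975)
F = F_att + ΣF_rep = (-8.7175,-6.3475)
Δp = p'−p = (-0.8718,-0.6348); α = Δx/Fx = (-3487/4000) / (-3487/400) = 1/10
check: Δy/Fy = (-2539/4000) / (-2539/400) = 1/10 ✓

α = 1/10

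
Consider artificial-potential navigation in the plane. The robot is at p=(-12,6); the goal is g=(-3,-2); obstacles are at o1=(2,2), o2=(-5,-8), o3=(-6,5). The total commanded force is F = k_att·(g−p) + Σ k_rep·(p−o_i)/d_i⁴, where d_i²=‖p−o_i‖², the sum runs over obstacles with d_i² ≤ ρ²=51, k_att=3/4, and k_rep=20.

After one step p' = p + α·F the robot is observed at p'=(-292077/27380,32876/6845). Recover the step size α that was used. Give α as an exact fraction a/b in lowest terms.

α = 1/5

F_att = 3/4·(g−p) = 3/4·(9,-8) = (6.7500,-6.0000)
o1: d²=212 > ρ²=51 → inactive
o2: d²=245 > ρ²=51 → inactive
o3: d²=37 ≤ ρ²=51; F_rep = 20·(-6,1)/37² = (-0.0877,0.0146)
F = F_att + ΣF_rep = (6.6623,-5.9854)
Δp = p'−p = (1.3325,-1.1971); α = Δx/Fx = (36483/27380) / (36483/5476) = 1/5
check: Δy/Fy = (-8194/6845) / (-8194/1369) = 1/5 ✓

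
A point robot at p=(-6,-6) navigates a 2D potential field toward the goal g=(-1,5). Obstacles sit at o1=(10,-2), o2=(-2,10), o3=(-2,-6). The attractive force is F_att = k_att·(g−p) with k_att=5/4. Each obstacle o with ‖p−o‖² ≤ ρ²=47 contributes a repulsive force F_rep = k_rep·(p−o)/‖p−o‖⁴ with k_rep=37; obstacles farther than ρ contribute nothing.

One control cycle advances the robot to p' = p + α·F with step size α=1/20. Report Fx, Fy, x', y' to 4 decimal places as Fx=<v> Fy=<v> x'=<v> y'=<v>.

F_att = 5/4·(g−p) = 5/4·(5,11) = (6.2500,13.7500)
o1: d²=272 > ρ²=47 → inactive
o2: d²=272 > ρ²=47 → inactive
o3: d²=16 ≤ ρ²=47; F_rep = 37·(-4,0)/16² = (-0.5781,0.0000)
F = F_att + ΣF_rep = (5.6719,13.7500)
p' = p + 1/20·F = (-5.7164,-5.3125)

Fx=5.6719 Fy=13.7500 x'=-5.7164 y'=-5.3125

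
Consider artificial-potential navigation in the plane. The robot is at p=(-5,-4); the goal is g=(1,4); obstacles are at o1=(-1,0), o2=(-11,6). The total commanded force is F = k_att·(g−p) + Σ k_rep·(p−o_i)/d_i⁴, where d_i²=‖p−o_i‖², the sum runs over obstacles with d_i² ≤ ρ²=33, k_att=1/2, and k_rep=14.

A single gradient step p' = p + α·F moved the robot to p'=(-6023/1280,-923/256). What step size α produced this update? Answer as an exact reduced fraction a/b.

α = 1/10

F_att = 1/2·(g−p) = 1/2·(6,8) = (3.0000,4.0000)
o1: d²=32 ≤ ρ²=33; F_rep = 14·(-4,-4)/32² = (-0.0547,-0.0547)
o2: d²=136 > ρ²=33 → inactive
F = F_att + ΣF_rep = (2.9453,3.9453)
Δp = p'−p = (0.2945,0.3945); α = Δx/Fx = (377/1280) / (377/128) = 1/10
check: Δy/Fy = (101/256) / (505/128) = 1/10 ✓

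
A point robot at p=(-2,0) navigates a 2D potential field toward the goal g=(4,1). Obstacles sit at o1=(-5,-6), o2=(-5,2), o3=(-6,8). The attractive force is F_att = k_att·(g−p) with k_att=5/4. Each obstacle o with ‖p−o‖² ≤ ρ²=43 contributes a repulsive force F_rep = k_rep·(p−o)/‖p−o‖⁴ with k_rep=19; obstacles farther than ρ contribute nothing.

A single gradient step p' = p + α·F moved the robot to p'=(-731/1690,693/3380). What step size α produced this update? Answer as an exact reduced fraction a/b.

α = 1/5

F_att = 5/4·(g−p) = 5/4·(6,1) = (7.5000,1.2500)
o1: d²=45 > ρ²=43 → inactive
o2: d²=13 ≤ ρ²=43; F_rep = 19·(3,-2)/13² = (0.3373,-0.2249)
o3: d²=80 > ρ²=43 → inactive
F = F_att + ΣF_rep = (7.8373,1.0251)
Δp = p'−p = (1.5675,0.2050); α = Δx/Fx = (2649/1690) / (2649/338) = 1/5
check: Δy/Fy = (693/3380) / (693/676) = 1/5 ✓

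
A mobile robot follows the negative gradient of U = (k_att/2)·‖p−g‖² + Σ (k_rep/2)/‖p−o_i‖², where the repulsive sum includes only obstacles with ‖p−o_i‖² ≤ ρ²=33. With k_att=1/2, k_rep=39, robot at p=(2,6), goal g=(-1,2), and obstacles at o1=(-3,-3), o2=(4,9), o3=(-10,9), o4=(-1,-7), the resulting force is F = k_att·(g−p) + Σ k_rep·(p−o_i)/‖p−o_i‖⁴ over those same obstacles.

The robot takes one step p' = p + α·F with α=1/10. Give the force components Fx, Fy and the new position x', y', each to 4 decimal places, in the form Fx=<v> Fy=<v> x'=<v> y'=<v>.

Fx=-1.9615 Fy=-2.6923 x'=1.8038 y'=5.7308

F_att = 1/2·(g−p) = 1/2·(-3,-4) = (-1.5000,-2.0000)
o1: d²=106 > ρ²=33 → inactive
o2: d²=13 ≤ ρ²=33; F_rep = 39·(-2,-3)/13² = (-0.4615,-0.6923)
o3: d²=153 > ρ²=33 → inactive
o4: d²=178 > ρ²=33 → inactive
F = F_att + ΣF_rep = (-1.9615,-2.6923)
p' = p + 1/10·F = (1.8038,5.7308)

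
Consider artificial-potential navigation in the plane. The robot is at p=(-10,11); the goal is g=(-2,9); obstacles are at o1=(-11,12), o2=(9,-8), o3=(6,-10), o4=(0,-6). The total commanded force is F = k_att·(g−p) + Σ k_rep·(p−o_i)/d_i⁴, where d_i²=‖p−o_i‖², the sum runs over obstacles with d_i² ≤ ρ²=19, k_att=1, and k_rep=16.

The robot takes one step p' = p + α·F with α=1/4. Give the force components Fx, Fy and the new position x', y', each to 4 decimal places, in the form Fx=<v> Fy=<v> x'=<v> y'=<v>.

Fx=12.0000 Fy=-6.0000 x'=-7.0000 y'=9.5000

F_att = 1·(g−p) = 1·(8,-2) = (8.0000,-2.0000)
o1: d²=2 ≤ ρ²=19; F_rep = 16·(1,-1)/2² = (4.0000,-4.0000)
o2: d²=722 > ρ²=19 → inactive
o3: d²=697 > ρ²=19 → inactive
o4: d²=389 > ρ²=19 → inactive
F = F_att + ΣF_rep = (12.0000,-6.0000)
p' = p + 1/4·F = (-7.0000,9.5000)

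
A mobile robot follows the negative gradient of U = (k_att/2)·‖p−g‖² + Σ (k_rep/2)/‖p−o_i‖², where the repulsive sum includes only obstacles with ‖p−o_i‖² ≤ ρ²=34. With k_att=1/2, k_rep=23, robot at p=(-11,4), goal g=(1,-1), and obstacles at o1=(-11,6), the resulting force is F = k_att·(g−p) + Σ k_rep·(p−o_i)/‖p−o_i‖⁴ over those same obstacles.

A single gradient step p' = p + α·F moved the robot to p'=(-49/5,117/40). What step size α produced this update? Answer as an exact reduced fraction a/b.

α = 1/5

F_att = 1/2·(g−p) = 1/2·(12,-5) = (6.0000,-2.5000)
o1: d²=4 ≤ ρ²=34; F_rep = 23·(0,-2)/4² = (0.0000,-2.8750)
F = F_att + ΣF_rep = (6.0000,-5.3750)
Δp = p'−p = (1.2000,-1.0750); α = Δx/Fx = (6/5) / (6) = 1/5
check: Δy/Fy = (-43/40) / (-43/8) = 1/5 ✓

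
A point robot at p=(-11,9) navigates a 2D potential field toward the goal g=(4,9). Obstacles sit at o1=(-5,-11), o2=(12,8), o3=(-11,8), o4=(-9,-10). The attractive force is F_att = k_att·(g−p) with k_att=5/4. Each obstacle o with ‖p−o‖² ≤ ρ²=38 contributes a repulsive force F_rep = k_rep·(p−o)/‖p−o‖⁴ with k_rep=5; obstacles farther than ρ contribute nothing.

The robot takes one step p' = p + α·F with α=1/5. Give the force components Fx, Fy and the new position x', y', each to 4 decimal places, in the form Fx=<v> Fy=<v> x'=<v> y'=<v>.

Fx=18.7500 Fy=5.0000 x'=-7.2500 y'=10.0000

F_att = 5/4·(g−p) = 5/4·(15,0) = (18.7500,0.0000)
o1: d²=436 > ρ²=38 → inactive
o2: d²=530 > ρ²=38 → inactive
o3: d²=1 ≤ ρ²=38; F_rep = 5·(0,1)/1² = (0.0000,5.0000)
o4: d²=365 > ρ²=38 → inactive
F = F_att + ΣF_rep = (18.7500,5.0000)
p' = p + 1/5·F = (-7.2500,10.0000)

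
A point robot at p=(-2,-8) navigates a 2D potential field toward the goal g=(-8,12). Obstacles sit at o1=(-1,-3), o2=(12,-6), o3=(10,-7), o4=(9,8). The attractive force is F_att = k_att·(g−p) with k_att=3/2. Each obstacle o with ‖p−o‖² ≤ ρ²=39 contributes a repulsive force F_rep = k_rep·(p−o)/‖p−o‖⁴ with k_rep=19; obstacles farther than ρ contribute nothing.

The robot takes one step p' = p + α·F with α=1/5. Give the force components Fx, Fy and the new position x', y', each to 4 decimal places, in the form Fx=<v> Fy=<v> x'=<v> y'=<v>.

Fx=-9.0281 Fy=29.8595 x'=-3.8056 y'=-2.0281

F_att = 3/2·(g−p) = 3/2·(-6,20) = (-9.0000,30.0000)
o1: d²=26 ≤ ρ²=39; F_rep = 19·(-1,-5)/26² = (-0.0281,-0.1405)
o2: d²=200 > ρ²=39 → inactive
o3: d²=145 > ρ²=39 → inactive
o4: d²=377 > ρ²=39 → inactive
F = F_att + ΣF_rep = (-9.0281,29.8595)
p' = p + 1/5·F = (-3.8056,-2.0281)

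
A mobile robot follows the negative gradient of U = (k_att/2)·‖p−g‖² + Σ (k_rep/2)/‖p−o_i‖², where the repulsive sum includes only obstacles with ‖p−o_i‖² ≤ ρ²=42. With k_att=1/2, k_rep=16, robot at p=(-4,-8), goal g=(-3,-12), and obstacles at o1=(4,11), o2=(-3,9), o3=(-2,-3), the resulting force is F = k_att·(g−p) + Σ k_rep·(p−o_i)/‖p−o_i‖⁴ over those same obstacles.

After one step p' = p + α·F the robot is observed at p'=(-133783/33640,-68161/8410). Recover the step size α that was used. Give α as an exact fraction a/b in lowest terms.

F_att = 1/2·(g−p) = 1/2·(1,-4) = (0.5000,-2.0000)
o1: d²=425 > ρ²=42 → inactive
o2: d²=290 > ρ²=42 → inactive
o3: d²=29 ≤ ρ²=42; F_rep = 16·(-2,-5)/29² = (-0.0380,-0.0951)
F = F_att + ΣF_rep = (0.4620,-2.0951)
Δp = p'−p = (0.0231,-0.1048); α = Δx/Fx = (777/33640) / (777/1682) = 1/20
check: Δy/Fy = (-881/8410) / (-1762/841) = 1/20 ✓

α = 1/20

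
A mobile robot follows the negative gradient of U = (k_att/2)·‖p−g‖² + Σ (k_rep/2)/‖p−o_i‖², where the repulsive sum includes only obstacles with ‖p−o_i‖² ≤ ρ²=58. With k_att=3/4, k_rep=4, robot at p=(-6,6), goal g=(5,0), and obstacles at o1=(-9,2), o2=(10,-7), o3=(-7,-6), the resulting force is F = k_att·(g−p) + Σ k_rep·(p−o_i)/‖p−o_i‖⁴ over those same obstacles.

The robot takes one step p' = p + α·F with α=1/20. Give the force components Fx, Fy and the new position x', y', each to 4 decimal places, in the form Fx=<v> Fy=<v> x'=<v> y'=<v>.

F_att = 3/4·(g−p) = 3/4·(11,-6) = (8.2500,-4.5000)
o1: d²=25 ≤ ρ²=58; F_rep = 4·(3,4)/25² = (0.0192,0.0256)
o2: d²=425 > ρ²=58 → inactive
o3: d²=145 > ρ²=58 → inactive
F = F_att + ΣF_rep = (8.2692,-4.4744)
p' = p + 1/20·F = (-5.5865,5.7763)

Fx=8.2692 Fy=-4.4744 x'=-5.5865 y'=5.7763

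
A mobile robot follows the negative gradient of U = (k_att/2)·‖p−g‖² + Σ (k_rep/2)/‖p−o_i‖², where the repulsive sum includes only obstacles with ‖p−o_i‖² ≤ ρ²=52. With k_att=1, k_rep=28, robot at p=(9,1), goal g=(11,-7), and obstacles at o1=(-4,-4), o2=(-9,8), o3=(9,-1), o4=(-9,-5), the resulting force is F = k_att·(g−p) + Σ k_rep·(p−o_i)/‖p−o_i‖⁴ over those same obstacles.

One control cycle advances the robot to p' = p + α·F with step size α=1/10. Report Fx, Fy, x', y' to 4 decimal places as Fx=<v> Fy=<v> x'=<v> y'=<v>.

Fx=2.0000 Fy=-4.5000 x'=9.2000 y'=0.5500

F_att = 1·(g−p) = 1·(2,-8) = (2.0000,-8.0000)
o1: d²=194 > ρ²=52 → inactive
o2: d²=373 > ρ²=52 → inactive
o3: d²=4 ≤ ρ²=52; F_rep = 28·(0,2)/4² = (0.0000,3.5000)
o4: d²=360 > ρ²=52 → inactive
F = F_att + ΣF_rep = (2.0000,-4.5000)
p' = p + 1/10·F = (9.2000,0.5500)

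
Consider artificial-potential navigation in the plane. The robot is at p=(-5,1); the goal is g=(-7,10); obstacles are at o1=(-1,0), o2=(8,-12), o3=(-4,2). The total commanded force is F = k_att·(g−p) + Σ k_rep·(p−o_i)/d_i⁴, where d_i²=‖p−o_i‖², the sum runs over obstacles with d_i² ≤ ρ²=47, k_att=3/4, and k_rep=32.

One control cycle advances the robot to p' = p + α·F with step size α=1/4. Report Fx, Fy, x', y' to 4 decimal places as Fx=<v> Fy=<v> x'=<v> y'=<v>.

Fx=-9.9429 Fy=-1.1393 x'=-7.4857 y'=0.7152

F_att = 3/4·(g−p) = 3/4·(-2,9) = (-1.5000,6.7500)
o1: d²=17 ≤ ρ²=47; F_rep = 32·(-4,1)/17² = (-0.4429,0.1107)
o2: d²=338 > ρ²=47 → inactive
o3: d²=2 ≤ ρ²=47; F_rep = 32·(-1,-1)/2² = (-8.0000,-8.0000)
F = F_att + ΣF_rep = (-9.9429,-1.1393)
p' = p + 1/4·F = (-7.4857,0.7152)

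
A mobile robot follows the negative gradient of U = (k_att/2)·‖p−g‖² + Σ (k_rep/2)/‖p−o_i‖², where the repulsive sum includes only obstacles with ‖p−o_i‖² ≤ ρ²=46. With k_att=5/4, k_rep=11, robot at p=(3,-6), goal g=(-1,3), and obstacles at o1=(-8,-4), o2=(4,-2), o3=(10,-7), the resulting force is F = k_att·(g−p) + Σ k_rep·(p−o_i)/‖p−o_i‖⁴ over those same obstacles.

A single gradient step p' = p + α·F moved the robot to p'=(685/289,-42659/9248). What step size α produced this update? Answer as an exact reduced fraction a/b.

F_att = 5/4·(g−p) = 5/4·(-4,9) = (-5.0000,11.2500)
o1: d²=125 > ρ²=46 → inactive
o2: d²=17 ≤ ρ²=46; F_rep = 11·(-1,-4)/17² = (-0.0381,-0.1522)
o3: d²=50 > ρ²=46 → inactive
F = F_att + ΣF_rep = (-5.0381,11.0978)
Δp = p'−p = (-0.6298,1.3872); α = Δx/Fx = (-182/289) / (-1456/289) = 1/8
check: Δy/Fy = (12829/9248) / (12829/1156) = 1/8 ✓

α = 1/8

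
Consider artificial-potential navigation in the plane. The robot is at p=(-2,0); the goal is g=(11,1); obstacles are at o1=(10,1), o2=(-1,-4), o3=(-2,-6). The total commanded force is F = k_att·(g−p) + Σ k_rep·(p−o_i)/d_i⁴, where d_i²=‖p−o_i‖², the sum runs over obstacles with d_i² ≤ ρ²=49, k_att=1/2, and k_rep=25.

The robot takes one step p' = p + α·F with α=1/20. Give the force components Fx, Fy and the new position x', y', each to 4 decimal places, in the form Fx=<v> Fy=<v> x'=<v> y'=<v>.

F_att = 1/2·(g−p) = 1/2·(13,1) = (6.5000,0.5000)
o1: d²=145 > ρ²=49 → inactive
o2: d²=17 ≤ ρ²=49; F_rep = 25·(-1,4)/17² = (-0.0865,0.3460)
o3: d²=36 ≤ ρ²=49; F_rep = 25·(0,6)/36² = (0.0000,0.1157)
F = F_att + ΣF_rep = (6.4135,0.9618)
p' = p + 1/20·F = (-1.6793,0.0481)

Fx=6.4135 Fy=0.9618 x'=-1.6793 y'=0.0481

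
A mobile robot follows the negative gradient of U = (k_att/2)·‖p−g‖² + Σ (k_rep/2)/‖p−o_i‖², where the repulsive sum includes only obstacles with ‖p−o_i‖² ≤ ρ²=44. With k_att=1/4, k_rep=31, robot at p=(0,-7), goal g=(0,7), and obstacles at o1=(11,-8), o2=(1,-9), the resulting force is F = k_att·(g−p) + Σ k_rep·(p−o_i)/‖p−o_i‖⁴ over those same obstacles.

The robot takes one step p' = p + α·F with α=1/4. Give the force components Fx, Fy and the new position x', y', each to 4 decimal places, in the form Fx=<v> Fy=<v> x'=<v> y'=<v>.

F_att = 1/4·(g−p) = 1/4·(0,14) = (0.0000,3.5000)
o1: d²=122 > ρ²=44 → inactive
o2: d²=5 ≤ ρ²=44; F_rep = 31·(-1,2)/5² = (-1.2400,2.4800)
F = F_att + ΣF_rep = (-1.2400,5.9800)
p' = p + 1/4·F = (-0.3100,-5.5050)

Fx=-1.2400 Fy=5.9800 x'=-0.3100 y'=-5.5050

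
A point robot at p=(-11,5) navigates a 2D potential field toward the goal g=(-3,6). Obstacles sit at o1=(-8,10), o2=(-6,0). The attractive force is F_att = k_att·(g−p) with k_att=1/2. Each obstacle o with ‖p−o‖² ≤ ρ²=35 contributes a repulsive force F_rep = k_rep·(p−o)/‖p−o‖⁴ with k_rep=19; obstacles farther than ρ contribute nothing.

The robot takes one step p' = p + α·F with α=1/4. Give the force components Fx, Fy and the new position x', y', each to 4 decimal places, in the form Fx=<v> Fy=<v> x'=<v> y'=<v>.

F_att = 1/2·(g−p) = 1/2·(8,1) = (4.0000,0.5000)
o1: d²=34 ≤ ρ²=35; F_rep = 19·(-3,-5)/34² = (-0.0493,-0.0822)
o2: d²=50 > ρ²=35 → inactive
F = F_att + ΣF_rep = (3.9507,0.4178)
p' = p + 1/4·F = (-10.0123,5.1045)

Fx=3.9507 Fy=0.4178 x'=-10.0123 y'=5.1045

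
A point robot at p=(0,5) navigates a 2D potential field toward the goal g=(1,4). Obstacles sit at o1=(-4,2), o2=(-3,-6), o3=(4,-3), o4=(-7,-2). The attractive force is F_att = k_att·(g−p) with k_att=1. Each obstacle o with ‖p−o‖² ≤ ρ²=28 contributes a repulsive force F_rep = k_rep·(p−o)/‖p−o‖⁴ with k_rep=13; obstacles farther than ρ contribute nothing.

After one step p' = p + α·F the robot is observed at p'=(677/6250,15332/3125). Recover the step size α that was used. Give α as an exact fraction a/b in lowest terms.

F_att = 1·(g−p) = 1·(1,-1) = (1.0000,-1.0000)
o1: d²=25 ≤ ρ²=28; F_rep = 13·(4,3)/25² = (0.0832,0.0624)
o2: d²=130 > ρ²=28 → inactive
o3: d²=80 > ρ²=28 → inactive
o4: d²=98 > ρ²=28 → inactive
F = F_att + ΣF_rep = (1.0832,-0.9376)
Δp = p'−p = (0.1083,-0.0938); α = Δx/Fx = (677/6250) / (677/625) = 1/10
check: Δy/Fy = (-293/3125) / (-586/625) = 1/10 ✓

α = 1/10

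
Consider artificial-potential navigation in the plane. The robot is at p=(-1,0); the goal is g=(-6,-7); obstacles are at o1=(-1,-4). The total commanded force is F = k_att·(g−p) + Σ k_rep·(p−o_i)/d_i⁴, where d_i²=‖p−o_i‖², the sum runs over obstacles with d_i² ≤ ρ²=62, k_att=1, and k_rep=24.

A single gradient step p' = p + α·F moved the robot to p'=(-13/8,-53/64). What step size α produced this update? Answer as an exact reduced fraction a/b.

α = 1/8

F_att = 1·(g−p) = 1·(-5,-7) = (-5.0000,-7.0000)
o1: d²=16 ≤ ρ²=62; F_rep = 24·(0,4)/16² = (0.0000,0.3750)
F = F_att + ΣF_rep = (-5.0000,-6.6250)
Δp = p'−p = (-0.6250,-0.8281); α = Δx/Fx = (-5/8) / (-5) = 1/8
check: Δy/Fy = (-53/64) / (-53/8) = 1/8 ✓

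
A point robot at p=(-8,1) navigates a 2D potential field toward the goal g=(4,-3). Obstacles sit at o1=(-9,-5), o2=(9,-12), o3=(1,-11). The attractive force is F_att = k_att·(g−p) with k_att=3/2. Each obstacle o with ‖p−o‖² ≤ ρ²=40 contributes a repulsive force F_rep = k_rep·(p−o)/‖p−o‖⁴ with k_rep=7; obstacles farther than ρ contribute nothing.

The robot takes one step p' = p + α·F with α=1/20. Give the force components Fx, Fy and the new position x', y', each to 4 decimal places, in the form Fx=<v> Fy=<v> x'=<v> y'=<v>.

F_att = 3/2·(g−p) = 3/2·(12,-4) = (18.0000,-6.0000)
o1: d²=37 ≤ ρ²=40; F_rep = 7·(1,6)/37² = (0.0051,0.0307)
o2: d²=458 > ρ²=40 → inactive
o3: d²=225 > ρ²=40 → inactive
F = F_att + ΣF_rep = (18.0051,-5.9693)
p' = p + 1/20·F = (-7.0997,0.7015)

Fx=18.0051 Fy=-5.9693 x'=-7.0997 y'=0.7015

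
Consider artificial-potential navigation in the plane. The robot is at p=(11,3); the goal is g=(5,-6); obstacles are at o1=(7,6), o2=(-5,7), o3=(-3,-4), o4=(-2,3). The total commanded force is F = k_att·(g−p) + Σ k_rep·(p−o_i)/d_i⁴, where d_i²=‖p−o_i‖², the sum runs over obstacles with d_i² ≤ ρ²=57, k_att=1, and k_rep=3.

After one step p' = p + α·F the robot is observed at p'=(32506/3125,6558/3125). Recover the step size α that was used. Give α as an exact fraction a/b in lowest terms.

α = 1/10

F_att = 1·(g−p) = 1·(-6,-9) = (-6.0000,-9.0000)
o1: d²=25 ≤ ρ²=57; F_rep = 3·(4,-3)/25² = (0.0192,-0.0144)
o2: d²=272 > ρ²=57 → inactive
o3: d²=245 > ρ²=57 → inactive
o4: d²=169 > ρ²=57 → inactive
F = F_att + ΣF_rep = (-5.9808,-9.0144)
Δp = p'−p = (-0.5981,-0.9014); α = Δx/Fx = (-1869/3125) / (-3738/625) = 1/10
check: Δy/Fy = (-2817/3125) / (-5634/625) = 1/10 ✓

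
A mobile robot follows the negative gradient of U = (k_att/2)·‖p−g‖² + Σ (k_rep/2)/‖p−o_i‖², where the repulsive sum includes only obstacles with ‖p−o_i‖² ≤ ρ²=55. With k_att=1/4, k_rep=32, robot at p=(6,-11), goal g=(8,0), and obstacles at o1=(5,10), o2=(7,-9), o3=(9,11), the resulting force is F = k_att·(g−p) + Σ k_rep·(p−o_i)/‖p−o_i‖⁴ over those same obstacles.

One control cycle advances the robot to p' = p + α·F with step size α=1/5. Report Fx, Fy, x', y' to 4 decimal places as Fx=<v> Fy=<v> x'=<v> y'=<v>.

F_att = 1/4·(g−p) = 1/4·(2,11) = (0.5000,2.7500)
o1: d²=442 > ρ²=55 → inactive
o2: d²=5 ≤ ρ²=55; F_rep = 32·(-1,-2)/5² = (-1.2800,-2.5600)
o3: d²=493 > ρ²=55 → inactive
F = F_att + ΣF_rep = (-0.7800,0.1900)
p' = p + 1/5·F = (5.8440,-10.9620)

Fx=-0.7800 Fy=0.1900 x'=5.8440 y'=-10.9620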